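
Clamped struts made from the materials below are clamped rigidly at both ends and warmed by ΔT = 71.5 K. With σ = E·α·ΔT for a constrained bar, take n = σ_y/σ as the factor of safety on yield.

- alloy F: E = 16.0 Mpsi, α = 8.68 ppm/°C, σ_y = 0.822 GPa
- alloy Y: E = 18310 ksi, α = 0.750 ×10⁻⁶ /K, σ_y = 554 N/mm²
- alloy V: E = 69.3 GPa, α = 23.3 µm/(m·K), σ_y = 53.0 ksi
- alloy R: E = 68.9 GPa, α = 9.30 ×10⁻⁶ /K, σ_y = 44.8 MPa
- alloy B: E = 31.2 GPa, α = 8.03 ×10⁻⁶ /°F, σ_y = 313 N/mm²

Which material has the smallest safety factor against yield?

Converting E to GPa, α to ×10⁻⁶/K, σ_y to MPa, then σ and n for each:
  alloy F: E = 110.3, α = 8.68, σ_y = 822.0 → σ = 68.5 MPa, n = 12.0
  alloy Y: E = 126.2, α = 0.750, σ_y = 554.0 → σ = 6.77 MPa, n = 81.8
  alloy V: E = 69.30, α = 23.3, σ_y = 365.4 → σ = 115 MPa, n = 3.17
  alloy R: E = 68.90, α = 9.30, σ_y = 44.80 → σ = 45.8 MPa, n = 0.978
  alloy B: E = 31.20, α = 14.5, σ_y = 313.0 → σ = 32.2 MPa, n = 9.71
Smallest n: alloy R with n = 0.978.

alloy R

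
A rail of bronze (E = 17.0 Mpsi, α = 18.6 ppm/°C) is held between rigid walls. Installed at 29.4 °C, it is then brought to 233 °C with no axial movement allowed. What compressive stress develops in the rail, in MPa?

444 MPa

E = 17.0 Mpsi = 117.2 GPa.
ΔT = 203.6 K. Constrained thermal stress σ = E·α·ΔT = 117.2×10³ MPa × 18.6×10⁻⁶ × 203.6 = 444 MPa (compressive).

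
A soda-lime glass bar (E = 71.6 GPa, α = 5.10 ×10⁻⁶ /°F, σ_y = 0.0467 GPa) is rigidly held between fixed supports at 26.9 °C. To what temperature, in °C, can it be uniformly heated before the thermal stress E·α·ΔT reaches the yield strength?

α = 5.10×10⁻⁶/°F × 9/5 = 9.18×10⁻⁶/K.
σ_y = 0.0467 GPa = 46.70 MPa.
E·α·ΔT = 46.70 MPa ⇒ ΔT = 46.70 / (71.60×10³ × 9.18×10⁻⁶) = 71.05 K.
T = 26.9 + 71.05 = 97.95 °C.

97.9 °C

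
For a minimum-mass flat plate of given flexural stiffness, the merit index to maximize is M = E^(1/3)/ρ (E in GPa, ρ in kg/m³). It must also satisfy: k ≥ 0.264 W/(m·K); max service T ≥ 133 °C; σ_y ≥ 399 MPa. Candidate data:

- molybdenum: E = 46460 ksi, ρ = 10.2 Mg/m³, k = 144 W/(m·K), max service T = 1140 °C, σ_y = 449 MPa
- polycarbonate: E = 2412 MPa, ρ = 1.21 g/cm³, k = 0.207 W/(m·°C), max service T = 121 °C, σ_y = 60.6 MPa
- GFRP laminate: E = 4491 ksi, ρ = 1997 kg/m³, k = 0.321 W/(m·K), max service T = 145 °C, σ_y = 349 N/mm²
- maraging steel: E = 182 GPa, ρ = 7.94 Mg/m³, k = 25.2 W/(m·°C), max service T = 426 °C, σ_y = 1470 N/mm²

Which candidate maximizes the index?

maraging steel

Screen on constraints: k ≥ 0.264 W/(m·K); max service T ≥ 133 °C; σ_y ≥ 399 MPa. Survivors: molybdenum, maraging steel.
After converting to SI:
  molybdenum: E = 320.3 GPa, ρ = 10200 kg/m³
  maraging steel: E = 182.0 GPa, ρ = 7940 kg/m³
  maraging steel: M = 0.714×10⁻³
  molybdenum: M = 0.671×10⁻³
The maximum is for maraging steel.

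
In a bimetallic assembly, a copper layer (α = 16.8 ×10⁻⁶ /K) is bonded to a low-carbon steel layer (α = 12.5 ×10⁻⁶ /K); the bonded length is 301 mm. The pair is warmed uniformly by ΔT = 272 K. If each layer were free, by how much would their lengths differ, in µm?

352 µm

Δα = |16.8 − 12.5|×10⁻⁶/K = 4.30×10⁻⁶/K.
ΔL_mismatch = Δα·L·ΔT = 4.30×10⁻⁶ × 301.0 mm × 272.0 K = 352 µm.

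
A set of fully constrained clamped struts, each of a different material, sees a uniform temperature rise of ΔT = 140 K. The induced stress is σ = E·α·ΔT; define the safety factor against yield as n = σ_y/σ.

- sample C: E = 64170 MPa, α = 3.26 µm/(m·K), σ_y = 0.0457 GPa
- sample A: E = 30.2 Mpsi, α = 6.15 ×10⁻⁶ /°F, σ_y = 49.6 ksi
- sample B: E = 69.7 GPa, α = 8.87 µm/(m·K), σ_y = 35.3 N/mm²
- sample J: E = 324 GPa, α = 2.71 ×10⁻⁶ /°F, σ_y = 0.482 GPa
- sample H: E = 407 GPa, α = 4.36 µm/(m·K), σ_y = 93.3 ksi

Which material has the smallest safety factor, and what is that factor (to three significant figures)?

In consistent units (E in GPa, α in ×10⁻⁶/K, σ_y in MPa):
  sample C: E = 64.17, α = 3.26, σ_y = 45.70 → σ = 29.3 MPa, n = 1.56
  sample A: E = 208.2, α = 11.1, σ_y = 342.0 → σ = 323 MPa, n = 1.06
  sample B: E = 69.70, α = 8.87, σ_y = 35.30 → σ = 86.6 MPa, n = 0.408
  sample J: E = 324.0, α = 4.88, σ_y = 482.0 → σ = 221 MPa, n = 2.18
  sample H: E = 407.0, α = 4.36, σ_y = 643.3 → σ = 248 MPa, n = 2.59
The minimum is sample B at n = 0.408.

sample B, n = 0.408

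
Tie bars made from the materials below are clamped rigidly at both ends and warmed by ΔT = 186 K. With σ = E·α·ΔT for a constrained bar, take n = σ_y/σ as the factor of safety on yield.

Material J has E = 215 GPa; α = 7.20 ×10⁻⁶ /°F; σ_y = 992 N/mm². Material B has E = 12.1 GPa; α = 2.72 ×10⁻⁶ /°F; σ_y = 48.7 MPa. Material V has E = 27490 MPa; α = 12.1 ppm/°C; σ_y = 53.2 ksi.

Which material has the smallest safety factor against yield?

With everything in SI (GPa, ×10⁻⁶/K, MPa):
  material J: E = 215.0, α = 13.0, σ_y = 992.0 → σ = 518 MPa, n = 1.91
  material B: E = 12.10, α = 4.90, σ_y = 48.70 → σ = 11.0 MPa, n = 4.42
  material V: E = 27.49, α = 12.1, σ_y = 366.8 → σ = 61.9 MPa, n = 5.93
Smallest n: material J with n = 1.91.

material J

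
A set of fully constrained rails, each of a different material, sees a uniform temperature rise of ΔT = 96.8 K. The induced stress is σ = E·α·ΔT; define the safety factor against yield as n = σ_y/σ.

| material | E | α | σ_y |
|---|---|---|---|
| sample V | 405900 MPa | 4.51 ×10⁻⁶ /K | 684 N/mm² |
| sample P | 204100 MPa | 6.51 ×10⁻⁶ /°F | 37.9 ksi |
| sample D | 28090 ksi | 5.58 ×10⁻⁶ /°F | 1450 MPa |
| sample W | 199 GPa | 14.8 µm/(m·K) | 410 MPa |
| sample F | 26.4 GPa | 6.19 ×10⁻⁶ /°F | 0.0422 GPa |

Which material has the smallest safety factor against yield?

sample P

With everything in SI (GPa, ×10⁻⁶/K, MPa):
  sample V: E = 405.9, α = 4.51, σ_y = 684.0 → σ = 177 MPa, n = 3.86
  sample P: E = 204.1, α = 11.7, σ_y = 261.3 → σ = 232 MPa, n = 1.13
  sample D: E = 193.7, α = 10.0, σ_y = 1450 → σ = 188 MPa, n = 7.70
  sample W: E = 199.0, α = 14.8, σ_y = 410.0 → σ = 285 MPa, n = 1.44
  sample F: E = 26.40, α = 11.1, σ_y = 42.20 → σ = 28.5 MPa, n = 1.48
Smallest n: sample P with n = 1.13.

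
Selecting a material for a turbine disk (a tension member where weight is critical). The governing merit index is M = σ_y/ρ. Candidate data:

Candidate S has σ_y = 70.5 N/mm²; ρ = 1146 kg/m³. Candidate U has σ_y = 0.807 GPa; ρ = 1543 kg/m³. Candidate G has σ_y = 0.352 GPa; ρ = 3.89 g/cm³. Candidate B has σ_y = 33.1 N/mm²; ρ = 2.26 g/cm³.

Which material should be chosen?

Convert each candidate to consistent units, then evaluate M:
  candidate S: σ_y = 70.50 MPa, ρ = 1146 kg/m³
  candidate U: σ_y = 807.0 MPa, ρ = 1543 kg/m³
  candidate G: σ_y = 352.0 MPa, ρ = 3890 kg/m³
  candidate B: σ_y = 33.10 MPa, ρ = 2260 kg/m³
  candidate U: M = 523 kN·m/kg
  candidate G: M = 90.5 kN·m/kg
  candidate S: M = 61.5 kN·m/kg
  candidate B: M = 14.6 kN·m/kg
The maximum is for candidate U.

candidate U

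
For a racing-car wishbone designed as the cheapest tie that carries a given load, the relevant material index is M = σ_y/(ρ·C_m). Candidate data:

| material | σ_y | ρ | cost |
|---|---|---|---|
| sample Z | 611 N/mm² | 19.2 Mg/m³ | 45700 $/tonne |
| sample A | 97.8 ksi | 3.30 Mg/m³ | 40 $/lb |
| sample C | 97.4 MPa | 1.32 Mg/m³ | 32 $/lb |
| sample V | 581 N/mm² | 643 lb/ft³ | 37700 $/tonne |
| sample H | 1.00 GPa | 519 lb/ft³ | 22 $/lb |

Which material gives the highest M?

sample H

In SI units:
  sample Z: σ_y = 611.0 MPa, ρ = 19200 kg/m³, cost = 45.70 $/kg
  sample A: σ_y = 674.3 MPa, ρ = 3300 kg/m³, cost = 88.18 $/kg
  sample C: σ_y = 97.40 MPa, ρ = 1320 kg/m³, cost = 70.55 $/kg
  sample V: σ_y = 581.0 MPa, ρ = 10300 kg/m³, cost = 37.70 $/kg
  sample H: σ_y = 1000 MPa, ρ = 8314 kg/m³, cost = 48.50 $/kg
  sample H: M = 2.48 kN·m per $
  sample A: M = 2.32 kN·m per $
  sample V: M = 1.50 kN·m per $
  sample C: M = 1.05 kN·m per $
  sample Z: M = 0.696 kN·m per $
The maximum is for sample H.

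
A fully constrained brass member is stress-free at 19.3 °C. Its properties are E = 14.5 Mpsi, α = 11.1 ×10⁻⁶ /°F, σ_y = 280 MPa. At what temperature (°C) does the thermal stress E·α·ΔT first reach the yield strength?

159 °C

E = 14.5 Mpsi = 99.97 GPa.
α = 11.1×10⁻⁶/°F × 9/5 = 20.0×10⁻⁶/K.
E·α·ΔT = 280.0 MPa ⇒ ΔT = 280.0 / (99.97×10³ × 20.0×10⁻⁶) = 140.2 K.
T = 19.3 + 140.2 = 159.5 °C.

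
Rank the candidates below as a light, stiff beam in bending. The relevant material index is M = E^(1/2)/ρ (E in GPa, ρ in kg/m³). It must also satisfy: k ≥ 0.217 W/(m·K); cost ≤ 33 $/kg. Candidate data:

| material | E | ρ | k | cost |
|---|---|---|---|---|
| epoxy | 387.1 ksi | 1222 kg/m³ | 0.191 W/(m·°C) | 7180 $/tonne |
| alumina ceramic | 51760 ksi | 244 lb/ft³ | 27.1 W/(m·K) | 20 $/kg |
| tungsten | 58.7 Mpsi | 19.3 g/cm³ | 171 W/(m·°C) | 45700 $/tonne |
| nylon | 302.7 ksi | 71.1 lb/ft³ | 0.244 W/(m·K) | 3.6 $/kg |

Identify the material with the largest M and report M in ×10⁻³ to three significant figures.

Screen on constraints: k ≥ 0.217 W/(m·K); cost ≤ 33 $/kg. Survivors: alumina ceramic, nylon.
Normalizing units and computing the index:
  alumina ceramic: E = 356.9 GPa, ρ = 3909 kg/m³
  nylon: E = 2.087 GPa, ρ = 1139 kg/m³
  alumina ceramic: M = 4.83×10⁻³
  nylon: M = 1.27×10⁻³
Alumina ceramic has the largest M.

alumina ceramic, M = 4.83×10⁻³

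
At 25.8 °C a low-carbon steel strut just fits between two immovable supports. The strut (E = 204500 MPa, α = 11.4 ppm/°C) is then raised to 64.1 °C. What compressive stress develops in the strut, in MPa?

89.3 MPa

E = 204500 MPa = 204.5 GPa.
ΔT = 38.30 K. Constrained thermal stress σ = E·α·ΔT = 204.5×10³ MPa × 11.4×10⁻⁶ × 38.30 = 89.3 MPa (compressive).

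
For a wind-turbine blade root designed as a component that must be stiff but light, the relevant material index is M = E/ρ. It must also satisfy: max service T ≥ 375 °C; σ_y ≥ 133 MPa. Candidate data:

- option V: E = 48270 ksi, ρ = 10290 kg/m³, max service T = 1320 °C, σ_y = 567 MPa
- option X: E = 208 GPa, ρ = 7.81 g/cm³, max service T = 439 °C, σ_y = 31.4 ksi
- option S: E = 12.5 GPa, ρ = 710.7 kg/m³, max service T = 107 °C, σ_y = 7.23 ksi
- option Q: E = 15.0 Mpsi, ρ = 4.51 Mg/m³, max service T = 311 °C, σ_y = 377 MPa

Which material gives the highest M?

Screen on constraints: max service T ≥ 375 °C; σ_y ≥ 133 MPa. Survivors: option V, option X.
After converting to SI:
  option V: E = 332.8 GPa, ρ = 10290 kg/m³
  option X: E = 208.0 GPa, ρ = 7810 kg/m³
  option V: M = 32.3 MN·m/kg
  option X: M = 26.6 MN·m/kg
Option V ranks first.

option V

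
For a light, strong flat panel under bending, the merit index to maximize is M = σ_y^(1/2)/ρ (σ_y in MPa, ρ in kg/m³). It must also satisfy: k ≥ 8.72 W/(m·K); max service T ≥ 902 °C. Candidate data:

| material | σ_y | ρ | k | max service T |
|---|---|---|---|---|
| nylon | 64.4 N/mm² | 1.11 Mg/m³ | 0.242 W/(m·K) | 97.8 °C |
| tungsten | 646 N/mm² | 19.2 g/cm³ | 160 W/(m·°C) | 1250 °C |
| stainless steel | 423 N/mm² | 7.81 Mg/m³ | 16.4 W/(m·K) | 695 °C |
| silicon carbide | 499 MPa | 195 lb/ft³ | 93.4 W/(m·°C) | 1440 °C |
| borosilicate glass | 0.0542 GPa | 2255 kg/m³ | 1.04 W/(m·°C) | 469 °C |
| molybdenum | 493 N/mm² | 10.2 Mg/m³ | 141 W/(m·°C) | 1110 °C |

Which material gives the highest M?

silicon carbide

Screen on constraints: k ≥ 8.72 W/(m·K); max service T ≥ 902 °C. Survivors: tungsten, silicon carbide, molybdenum.
Putting every candidate on a common basis:
  tungsten: σ_y = 646.0 MPa, ρ = 19200 kg/m³
  silicon carbide: σ_y = 499.0 MPa, ρ = 3124 kg/m³
  molybdenum: σ_y = 493.0 MPa, ρ = 10200 kg/m³
  silicon carbide: M = 7.15×10⁻³
  molybdenum: M = 2.18×10⁻³
  tungsten: M = 1.32×10⁻³
Silicon carbide has the largest M.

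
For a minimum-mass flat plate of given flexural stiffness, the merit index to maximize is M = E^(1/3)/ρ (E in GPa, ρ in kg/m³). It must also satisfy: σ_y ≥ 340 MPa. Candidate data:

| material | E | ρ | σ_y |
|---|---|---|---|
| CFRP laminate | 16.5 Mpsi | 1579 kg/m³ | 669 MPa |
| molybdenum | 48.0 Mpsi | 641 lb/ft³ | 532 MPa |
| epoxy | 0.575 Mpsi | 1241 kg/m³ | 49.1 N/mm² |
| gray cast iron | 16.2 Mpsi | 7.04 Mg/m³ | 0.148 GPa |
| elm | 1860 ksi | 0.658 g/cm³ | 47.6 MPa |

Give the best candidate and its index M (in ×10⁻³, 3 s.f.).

CFRP laminate, M = 3.07×10⁻³

Screen on constraints: σ_y ≥ 340 MPa. Survivors: CFRP laminate, molybdenum.
After converting to SI:
  CFRP laminate: E = 113.8 GPa, ρ = 1579 kg/m³
  molybdenum: E = 330.9 GPa, ρ = 10270 kg/m³
  CFRP laminate: M = 3.07×10⁻³
  molybdenum: M = 0.674×10⁻³
CFRP laminate has the largest M.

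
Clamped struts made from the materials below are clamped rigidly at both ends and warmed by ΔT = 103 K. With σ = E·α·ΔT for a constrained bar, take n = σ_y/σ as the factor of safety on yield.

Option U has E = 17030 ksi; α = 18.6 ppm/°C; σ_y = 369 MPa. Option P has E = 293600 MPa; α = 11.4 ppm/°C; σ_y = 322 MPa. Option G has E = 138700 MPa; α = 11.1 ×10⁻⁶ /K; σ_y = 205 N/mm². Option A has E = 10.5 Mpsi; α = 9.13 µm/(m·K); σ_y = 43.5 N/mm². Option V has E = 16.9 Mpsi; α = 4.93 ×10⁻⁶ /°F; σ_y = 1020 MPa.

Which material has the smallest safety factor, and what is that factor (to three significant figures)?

option A, n = 0.639

In consistent units (E in GPa, α in ×10⁻⁶/K, σ_y in MPa):
  option U: E = 117.4, α = 18.6, σ_y = 369.0 → σ = 225 MPa, n = 1.64
  option P: E = 293.6, α = 11.4, σ_y = 322.0 → σ = 345 MPa, n = 0.934
  option G: E = 138.7, α = 11.1, σ_y = 205.0 → σ = 159 MPa, n = 1.29
  option A: E = 72.39, α = 9.13, σ_y = 43.50 → σ = 68.1 MPa, n = 0.639
  option V: E = 116.5, α = 8.87, σ_y = 1020 → σ = 107 MPa, n = 9.58
Smallest n: option A with n = 0.639.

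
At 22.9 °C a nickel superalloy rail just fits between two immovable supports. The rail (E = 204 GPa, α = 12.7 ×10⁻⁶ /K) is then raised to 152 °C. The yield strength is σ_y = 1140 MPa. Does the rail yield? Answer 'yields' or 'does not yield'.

ΔT = 129.1 K. Constrained thermal stress σ = E·α·ΔT = 204.0×10³ MPa × 12.7×10⁻⁶ × 129.1 = 334 MPa (compressive).
Compare to σ_y = 1140 MPa: σ < σ_y, so it does not yield.

does not yield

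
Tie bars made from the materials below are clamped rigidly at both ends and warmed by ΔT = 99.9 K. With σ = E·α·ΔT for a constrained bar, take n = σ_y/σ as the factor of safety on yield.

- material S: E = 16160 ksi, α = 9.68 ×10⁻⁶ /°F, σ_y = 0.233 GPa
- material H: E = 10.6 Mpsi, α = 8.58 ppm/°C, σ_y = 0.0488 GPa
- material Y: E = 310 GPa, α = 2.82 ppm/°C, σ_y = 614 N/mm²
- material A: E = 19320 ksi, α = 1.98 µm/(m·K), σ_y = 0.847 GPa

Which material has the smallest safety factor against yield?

material H

Per material, after unit conversion:
  material S: E = 111.4, α = 17.4, σ_y = 233.0 → σ = 194 MPa, n = 1.20
  material H: E = 73.08, α = 8.58, σ_y = 48.80 → σ = 62.6 MPa, n = 0.779
  material Y: E = 310.0, α = 2.82, σ_y = 614.0 → σ = 87.3 MPa, n = 7.03
  material A: E = 133.2, α = 1.98, σ_y = 847.0 → σ = 26.3 MPa, n = 32.1
Smallest n: material H with n = 0.779.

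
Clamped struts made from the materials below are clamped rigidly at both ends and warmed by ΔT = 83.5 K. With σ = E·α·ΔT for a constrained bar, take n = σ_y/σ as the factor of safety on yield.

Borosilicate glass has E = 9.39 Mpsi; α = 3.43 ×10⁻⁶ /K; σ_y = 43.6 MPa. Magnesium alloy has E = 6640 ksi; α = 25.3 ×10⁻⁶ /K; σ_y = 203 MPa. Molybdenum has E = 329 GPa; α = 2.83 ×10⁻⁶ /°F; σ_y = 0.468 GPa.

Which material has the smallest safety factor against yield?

In consistent units (E in GPa, α in ×10⁻⁶/K, σ_y in MPa):
  borosilicate glass: E = 64.74, α = 3.43, σ_y = 43.60 → σ = 18.5 MPa, n = 2.35
  magnesium alloy: E = 45.78, α = 25.3, σ_y = 203.0 → σ = 96.7 MPa, n = 2.10
  molybdenum: E = 329.0, α = 5.09, σ_y = 468.0 → σ = 140 MPa, n = 3.34
The minimum is magnesium alloy at n = 2.10.

magnesium alloy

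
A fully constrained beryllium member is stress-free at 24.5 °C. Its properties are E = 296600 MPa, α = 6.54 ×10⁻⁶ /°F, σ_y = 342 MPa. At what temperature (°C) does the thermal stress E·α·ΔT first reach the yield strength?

E = 296600 MPa = 296.6 GPa.
α = 6.54×10⁻⁶/°F × 9/5 = 11.8×10⁻⁶/K.
E·α·ΔT = 342.0 MPa ⇒ ΔT = 342.0 / (296.6×10³ × 11.8×10⁻⁶) = 97.95 K.
T = 24.5 + 97.95 = 122.5 °C.

122 °C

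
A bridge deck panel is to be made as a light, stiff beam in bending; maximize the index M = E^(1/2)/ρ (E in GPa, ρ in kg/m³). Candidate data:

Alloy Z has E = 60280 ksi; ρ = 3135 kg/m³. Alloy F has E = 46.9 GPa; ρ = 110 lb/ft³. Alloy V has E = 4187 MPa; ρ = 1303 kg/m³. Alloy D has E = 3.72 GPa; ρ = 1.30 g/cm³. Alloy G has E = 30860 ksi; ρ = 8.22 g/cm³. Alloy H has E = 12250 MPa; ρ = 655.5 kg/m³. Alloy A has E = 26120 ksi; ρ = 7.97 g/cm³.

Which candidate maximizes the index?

alloy Z

In SI units:
  alloy Z: E = 415.6 GPa, ρ = 3135 kg/m³
  alloy F: E = 46.90 GPa, ρ = 1762 kg/m³
  alloy V: E = 4.187 GPa, ρ = 1303 kg/m³
  alloy D: E = 3.720 GPa, ρ = 1300 kg/m³
  alloy G: E = 212.8 GPa, ρ = 8220 kg/m³
  alloy H: E = 12.25 GPa, ρ = 655.5 kg/m³
  alloy A: E = 180.1 GPa, ρ = 7970 kg/m³
  alloy Z: M = 6.50×10⁻³
  alloy H: M = 5.34×10⁻³
  alloy F: M = 3.89×10⁻³
  alloy G: M = 1.77×10⁻³
  alloy A: M = 1.68×10⁻³
  alloy V: M = 1.57×10⁻³
  alloy D: M = 1.48×10⁻³
Highest index: alloy Z.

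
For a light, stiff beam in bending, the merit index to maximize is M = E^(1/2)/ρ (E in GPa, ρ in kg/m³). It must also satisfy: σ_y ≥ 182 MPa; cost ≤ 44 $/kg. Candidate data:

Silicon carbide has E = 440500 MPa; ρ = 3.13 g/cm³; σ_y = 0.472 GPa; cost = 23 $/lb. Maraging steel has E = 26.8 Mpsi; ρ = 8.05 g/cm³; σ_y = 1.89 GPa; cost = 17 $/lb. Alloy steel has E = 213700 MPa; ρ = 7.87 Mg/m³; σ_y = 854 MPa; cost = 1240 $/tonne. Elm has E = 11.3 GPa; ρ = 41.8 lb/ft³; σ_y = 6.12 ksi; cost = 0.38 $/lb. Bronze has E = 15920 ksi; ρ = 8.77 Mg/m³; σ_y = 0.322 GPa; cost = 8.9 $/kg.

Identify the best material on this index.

alloy steel

Screen on constraints: σ_y ≥ 182 MPa; cost ≤ 44 $/kg. Survivors: maraging steel, alloy steel, bronze.
Convert each candidate to consistent units, then evaluate M:
  maraging steel: E = 184.8 GPa, ρ = 8050 kg/m³
  alloy steel: E = 213.7 GPa, ρ = 7870 kg/m³
  bronze: E = 109.8 GPa, ρ = 8770 kg/m³
  alloy steel: M = 1.86×10⁻³
  maraging steel: M = 1.69×10⁻³
  bronze: M = 1.19×10⁻³
Highest index: alloy steel.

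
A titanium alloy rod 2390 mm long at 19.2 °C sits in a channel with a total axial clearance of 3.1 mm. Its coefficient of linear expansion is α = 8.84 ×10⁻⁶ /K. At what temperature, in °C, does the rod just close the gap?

α·L₀·ΔT = 3.1 mm ⇒ ΔT = 3.1 / (8.84×10⁻⁶ × 2390.0) = 146.7 K.
T = 19.2 + 146.7 = 165.9 °C.

166 °C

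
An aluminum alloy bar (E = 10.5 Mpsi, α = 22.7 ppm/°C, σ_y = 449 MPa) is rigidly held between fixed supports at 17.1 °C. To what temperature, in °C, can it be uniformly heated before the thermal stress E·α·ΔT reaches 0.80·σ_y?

E = 10.5 Mpsi = 72.39 GPa.
E·α·ΔT = 359.2 MPa ⇒ ΔT = 359.2 / (72.39×10³ × 22.7×10⁻⁶) = 218.6 K.
T = 17.1 + 218.6 = 235.7 °C.

236 °C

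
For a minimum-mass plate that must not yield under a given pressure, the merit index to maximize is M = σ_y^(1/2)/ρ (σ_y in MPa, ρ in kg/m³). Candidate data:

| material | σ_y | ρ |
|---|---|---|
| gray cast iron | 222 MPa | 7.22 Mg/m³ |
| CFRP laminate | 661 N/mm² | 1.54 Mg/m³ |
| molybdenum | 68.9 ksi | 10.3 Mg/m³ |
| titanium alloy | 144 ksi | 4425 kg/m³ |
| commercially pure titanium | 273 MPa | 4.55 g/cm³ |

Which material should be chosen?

CFRP laminate

Putting every candidate on a common basis:
  gray cast iron: σ_y = 222.0 MPa, ρ = 7220 kg/m³
  CFRP laminate: σ_y = 661.0 MPa, ρ = 1540 kg/m³
  molybdenum: σ_y = 475.0 MPa, ρ = 10300 kg/m³
  titanium alloy: σ_y = 992.8 MPa, ρ = 4425 kg/m³
  commercially pure titanium: σ_y = 273.0 MPa, ρ = 4550 kg/m³
  CFRP laminate: M = 16.7×10⁻³
  titanium alloy: M = 7.12×10⁻³
  commercially pure titanium: M = 3.63×10⁻³
  molybdenum: M = 2.12×10⁻³
  gray cast iron: M = 2.06×10⁻³
CFRP laminate has the largest M.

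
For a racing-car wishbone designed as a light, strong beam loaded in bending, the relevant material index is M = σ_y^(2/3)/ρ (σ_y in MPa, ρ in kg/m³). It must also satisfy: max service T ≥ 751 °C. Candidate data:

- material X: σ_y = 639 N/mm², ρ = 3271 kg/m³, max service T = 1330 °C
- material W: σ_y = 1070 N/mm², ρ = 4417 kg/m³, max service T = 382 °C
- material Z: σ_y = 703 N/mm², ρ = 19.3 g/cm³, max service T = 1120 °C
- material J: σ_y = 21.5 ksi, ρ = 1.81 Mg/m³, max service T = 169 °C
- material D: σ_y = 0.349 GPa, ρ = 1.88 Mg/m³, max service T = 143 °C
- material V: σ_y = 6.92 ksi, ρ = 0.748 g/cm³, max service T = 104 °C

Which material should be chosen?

Screen on constraints: max service T ≥ 751 °C. Survivors: material X, material Z.
Convert each candidate to consistent units, then evaluate M:
  material X: σ_y = 639.0 MPa, ρ = 3271 kg/m³
  material Z: σ_y = 703.0 MPa, ρ = 19300 kg/m³
  material X: M = 22.7×10⁻³
  material Z: M = 4.10×10⁻³
Material X ranks first.

material X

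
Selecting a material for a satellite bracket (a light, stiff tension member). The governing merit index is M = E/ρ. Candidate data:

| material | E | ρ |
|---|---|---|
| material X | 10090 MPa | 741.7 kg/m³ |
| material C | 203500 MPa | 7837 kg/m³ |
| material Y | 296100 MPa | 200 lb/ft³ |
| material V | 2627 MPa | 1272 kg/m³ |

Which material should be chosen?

material Y

Normalizing units and computing the index:
  material X: E = 10.09 GPa, ρ = 741.7 kg/m³
  material C: E = 203.5 GPa, ρ = 7837 kg/m³
  material Y: E = 296.1 GPa, ρ = 3204 kg/m³
  material V: E = 2.627 GPa, ρ = 1272 kg/m³
  material Y: M = 92.4 MN·m/kg
  material C: M = 26.0 MN·m/kg
  material X: M = 13.6 MN·m/kg
  material V: M = 2.07 MN·m/kg
The maximum is for material Y.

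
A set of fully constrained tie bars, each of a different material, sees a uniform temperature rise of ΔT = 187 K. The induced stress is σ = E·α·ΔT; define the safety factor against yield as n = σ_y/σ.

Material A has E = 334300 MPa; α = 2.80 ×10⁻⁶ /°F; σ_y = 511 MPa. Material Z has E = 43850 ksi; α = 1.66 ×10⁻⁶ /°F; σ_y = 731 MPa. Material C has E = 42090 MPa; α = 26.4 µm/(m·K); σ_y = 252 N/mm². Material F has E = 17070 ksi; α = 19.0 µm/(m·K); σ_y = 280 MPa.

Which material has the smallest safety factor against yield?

Converting E to GPa, α to ×10⁻⁶/K, σ_y to MPa, then σ and n for each:
  material A: E = 334.3, α = 5.04, σ_y = 511.0 → σ = 315 MPa, n = 1.62
  material Z: E = 302.3, α = 2.99, σ_y = 731.0 → σ = 169 MPa, n = 4.33
  material C: E = 42.09, α = 26.4, σ_y = 252.0 → σ = 208 MPa, n = 1.21
  material F: E = 117.7, α = 19.0, σ_y = 280.0 → σ = 418 MPa, n = 0.670
Material F has the lowest safety factor, n = 0.670.

material F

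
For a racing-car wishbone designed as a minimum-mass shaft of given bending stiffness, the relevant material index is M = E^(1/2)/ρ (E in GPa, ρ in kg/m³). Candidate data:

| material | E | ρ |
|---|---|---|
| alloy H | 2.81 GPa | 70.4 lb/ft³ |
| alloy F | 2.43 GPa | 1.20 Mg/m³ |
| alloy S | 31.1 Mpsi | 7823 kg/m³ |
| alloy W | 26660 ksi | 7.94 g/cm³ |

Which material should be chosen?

alloy S

Putting every candidate on a common basis:
  alloy H: E = 2.810 GPa, ρ = 1128 kg/m³
  alloy F: E = 2.430 GPa, ρ = 1200 kg/m³
  alloy S: E = 214.4 GPa, ρ = 7823 kg/m³
  alloy W: E = 183.8 GPa, ρ = 7940 kg/m³
  alloy S: M = 1.87×10⁻³
  alloy W: M = 1.71×10⁻³
  alloy H: M = 1.49×10⁻³
  alloy F: M = 1.30×10⁻³
Alloy S has the largest M.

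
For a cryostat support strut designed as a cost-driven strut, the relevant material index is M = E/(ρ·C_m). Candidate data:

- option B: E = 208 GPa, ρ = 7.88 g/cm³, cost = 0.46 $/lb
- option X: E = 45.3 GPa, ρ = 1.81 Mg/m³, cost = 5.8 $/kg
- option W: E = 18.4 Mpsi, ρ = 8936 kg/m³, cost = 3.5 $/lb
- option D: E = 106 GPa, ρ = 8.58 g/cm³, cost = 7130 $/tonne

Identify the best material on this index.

In SI units:
  option B: E = 208.0 GPa, ρ = 7880 kg/m³, cost = 1.014 $/kg
  option X: E = 45.30 GPa, ρ = 1810 kg/m³, cost = 5.800 $/kg
  option W: E = 126.9 GPa, ρ = 8936 kg/m³, cost = 7.716 $/kg
  option D: E = 106.0 GPa, ρ = 8580 kg/m³, cost = 7.130 $/kg
  option B: M = 26.0 MN·m per $
  option X: M = 4.32 MN·m per $
  option W: M = 1.84 MN·m per $
  option D: M = 1.73 MN·m per $
Option B has the largest M.

option B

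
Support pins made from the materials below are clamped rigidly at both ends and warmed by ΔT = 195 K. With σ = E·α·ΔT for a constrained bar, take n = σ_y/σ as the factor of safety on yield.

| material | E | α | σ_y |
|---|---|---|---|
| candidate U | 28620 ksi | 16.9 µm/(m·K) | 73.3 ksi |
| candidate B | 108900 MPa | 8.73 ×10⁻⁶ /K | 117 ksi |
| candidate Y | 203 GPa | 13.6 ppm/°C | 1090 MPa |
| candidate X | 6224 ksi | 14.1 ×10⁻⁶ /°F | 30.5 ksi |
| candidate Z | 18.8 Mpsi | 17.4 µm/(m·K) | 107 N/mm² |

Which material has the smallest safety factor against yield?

candidate Z

Converting E to GPa, α to ×10⁻⁶/K, σ_y to MPa, then σ and n for each:
  candidate U: E = 197.3, α = 16.9, σ_y = 505.4 → σ = 650 MPa, n = 0.777
  candidate B: E = 108.9, α = 8.73, σ_y = 806.7 → σ = 185 MPa, n = 4.35
  candidate Y: E = 203.0, α = 13.6, σ_y = 1090 → σ = 538 MPa, n = 2.02
  candidate X: E = 42.91, α = 25.4, σ_y = 210.3 → σ = 212 MPa, n = 0.990
  candidate Z: E = 129.6, α = 17.4, σ_y = 107.0 → σ = 440 MPa, n = 0.243
Candidate Z has the lowest safety factor, n = 0.243.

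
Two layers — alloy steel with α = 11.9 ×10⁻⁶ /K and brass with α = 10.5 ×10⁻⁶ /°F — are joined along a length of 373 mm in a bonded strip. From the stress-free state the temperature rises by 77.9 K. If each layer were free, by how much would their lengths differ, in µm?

brass: α = 10.5×10⁻⁶/°F × 9/5 = 18.9×10⁻⁶/K.
Δα = |11.9 − 18.9|×10⁻⁶/K = 7.00×10⁻⁶/K.
ΔL_mismatch = Δα·L·ΔT = 7.00×10⁻⁶ × 373.0 mm × 77.9 K = 203 µm.

203 µm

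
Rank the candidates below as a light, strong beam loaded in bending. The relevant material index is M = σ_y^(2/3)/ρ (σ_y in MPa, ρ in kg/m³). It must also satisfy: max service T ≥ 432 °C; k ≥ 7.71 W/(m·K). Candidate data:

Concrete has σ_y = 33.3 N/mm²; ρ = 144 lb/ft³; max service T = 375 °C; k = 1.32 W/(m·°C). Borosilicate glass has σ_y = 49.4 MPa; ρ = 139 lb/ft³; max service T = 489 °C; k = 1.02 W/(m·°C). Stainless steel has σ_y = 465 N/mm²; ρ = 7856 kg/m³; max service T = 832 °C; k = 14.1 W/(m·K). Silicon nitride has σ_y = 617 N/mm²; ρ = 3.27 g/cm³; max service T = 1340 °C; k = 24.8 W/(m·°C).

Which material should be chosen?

silicon nitride

Screen on constraints: max service T ≥ 432 °C; k ≥ 7.71 W/(m·K). Survivors: stainless steel, silicon nitride.
In SI units:
  stainless steel: σ_y = 465.0 MPa, ρ = 7856 kg/m³
  silicon nitride: σ_y = 617.0 MPa, ρ = 3270 kg/m³
  silicon nitride: M = 22.2×10⁻³
  stainless steel: M = 7.64×10⁻³
Silicon nitride has the largest M.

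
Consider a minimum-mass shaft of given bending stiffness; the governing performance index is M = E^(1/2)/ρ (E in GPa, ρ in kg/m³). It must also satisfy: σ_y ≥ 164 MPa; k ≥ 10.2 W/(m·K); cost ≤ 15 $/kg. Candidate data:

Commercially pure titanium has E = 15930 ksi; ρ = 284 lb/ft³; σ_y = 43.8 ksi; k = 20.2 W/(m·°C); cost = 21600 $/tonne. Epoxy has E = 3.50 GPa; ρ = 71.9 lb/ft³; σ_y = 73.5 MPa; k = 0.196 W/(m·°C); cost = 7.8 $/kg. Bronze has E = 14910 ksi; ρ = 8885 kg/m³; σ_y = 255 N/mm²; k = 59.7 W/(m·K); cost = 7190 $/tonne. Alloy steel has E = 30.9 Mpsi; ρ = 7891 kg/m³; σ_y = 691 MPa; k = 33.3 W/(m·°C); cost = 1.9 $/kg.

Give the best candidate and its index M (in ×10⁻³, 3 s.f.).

alloy steel, M = 1.85×10⁻³

Screen on constraints: σ_y ≥ 164 MPa; k ≥ 10.2 W/(m·K); cost ≤ 15 $/kg. Survivors: bronze, alloy steel.
After converting to SI:
  bronze: E = 102.8 GPa, ρ = 8885 kg/m³
  alloy steel: E = 213.0 GPa, ρ = 7891 kg/m³
  alloy steel: M = 1.85×10⁻³
  bronze: M = 1.14×10⁻³
Alloy steel ranks first.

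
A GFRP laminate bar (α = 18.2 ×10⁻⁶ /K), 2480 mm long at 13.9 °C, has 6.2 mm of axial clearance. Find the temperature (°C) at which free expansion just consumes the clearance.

α·L₀·ΔT = 6.2 mm ⇒ ΔT = 6.2 / (18.2×10⁻⁶ × 2480.0) = 137.4 K.
T = 13.9 + 137.4 = 151.3 °C.

151 °C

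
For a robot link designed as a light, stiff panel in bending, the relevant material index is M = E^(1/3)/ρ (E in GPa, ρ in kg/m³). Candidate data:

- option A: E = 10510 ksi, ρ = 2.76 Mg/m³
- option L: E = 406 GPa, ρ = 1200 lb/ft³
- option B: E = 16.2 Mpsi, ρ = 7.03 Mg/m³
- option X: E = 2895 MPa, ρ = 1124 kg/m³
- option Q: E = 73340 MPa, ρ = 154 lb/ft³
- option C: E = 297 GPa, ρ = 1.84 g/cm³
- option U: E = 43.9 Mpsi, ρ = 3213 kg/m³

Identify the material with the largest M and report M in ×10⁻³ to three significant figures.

Normalizing units and computing the index:
  option A: E = 72.46 GPa, ρ = 2760 kg/m³
  option L: E = 406.0 GPa, ρ = 19220 kg/m³
  option B: E = 111.7 GPa, ρ = 7030 kg/m³
  option X: E = 2.895 GPa, ρ = 1124 kg/m³
  option Q: E = 73.34 GPa, ρ = 2467 kg/m³
  option C: E = 297.0 GPa, ρ = 1840 kg/m³
  option U: E = 302.7 GPa, ρ = 3213 kg/m³
  option C: M = 3.63×10⁻³
  option U: M = 2.09×10⁻³
  option Q: M = 1.70×10⁻³
  option A: M = 1.51×10⁻³
  option X: M = 1.27×10⁻³
  option B: M = 0.685×10⁻³
  option L: M = 0.385×10⁻³
Highest index: option C.

option C, M = 3.63×10⁻³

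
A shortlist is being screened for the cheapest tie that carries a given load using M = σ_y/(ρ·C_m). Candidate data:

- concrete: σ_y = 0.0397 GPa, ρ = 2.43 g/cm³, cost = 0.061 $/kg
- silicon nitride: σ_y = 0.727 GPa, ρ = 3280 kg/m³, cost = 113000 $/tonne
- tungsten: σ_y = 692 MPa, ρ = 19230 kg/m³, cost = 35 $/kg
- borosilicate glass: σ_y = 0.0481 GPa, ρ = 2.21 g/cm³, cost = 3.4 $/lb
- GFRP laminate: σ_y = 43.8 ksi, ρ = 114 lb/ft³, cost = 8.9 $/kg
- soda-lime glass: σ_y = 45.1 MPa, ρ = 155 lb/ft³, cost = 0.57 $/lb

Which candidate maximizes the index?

concrete

After converting to SI:
  concrete: σ_y = 39.70 MPa, ρ = 2430 kg/m³, cost = 0.06100 $/kg
  silicon nitride: σ_y = 727.0 MPa, ρ = 3280 kg/m³, cost = 113.0 $/kg
  tungsten: σ_y = 692.0 MPa, ρ = 19230 kg/m³, cost = 35.00 $/kg
  borosilicate glass: σ_y = 48.10 MPa, ρ = 2210 kg/m³, cost = 7.496 $/kg
  GFRP laminate: σ_y = 302.0 MPa, ρ = 1826 kg/m³, cost = 8.900 $/kg
  soda-lime glass: σ_y = 45.10 MPa, ρ = 2483 kg/m³, cost = 1.257 $/kg
  concrete: M = 268 kN·m per $
  GFRP laminate: M = 18.6 kN·m per $
  soda-lime glass: M = 14.5 kN·m per $
  borosilicate glass: M = 2.90 kN·m per $
  silicon nitride: M = 1.96 kN·m per $
  tungsten: M = 1.03 kN·m per $
The maximum is for concrete.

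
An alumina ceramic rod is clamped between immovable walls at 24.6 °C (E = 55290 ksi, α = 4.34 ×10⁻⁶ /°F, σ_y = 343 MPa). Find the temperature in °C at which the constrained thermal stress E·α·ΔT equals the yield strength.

140 °C

E = 55290 ksi = 381.2 GPa.
α = 4.34×10⁻⁶/°F × 9/5 = 7.81×10⁻⁶/K.
E·α·ΔT = 343.0 MPa ⇒ ΔT = 343.0 / (381.2×10³ × 7.81×10⁻⁶) = 115.2 K.
T = 24.6 + 115.2 = 139.8 °C.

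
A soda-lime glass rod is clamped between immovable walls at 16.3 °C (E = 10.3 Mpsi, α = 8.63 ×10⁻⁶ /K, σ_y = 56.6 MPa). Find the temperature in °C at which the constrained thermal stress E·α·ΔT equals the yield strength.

109 °C

E = 10.3 Mpsi = 71.02 GPa.
E·α·ΔT = 56.60 MPa ⇒ ΔT = 56.60 / (71.02×10³ × 8.63×10⁻⁶) = 92.35 K.
T = 16.3 + 92.35 = 108.7 °C.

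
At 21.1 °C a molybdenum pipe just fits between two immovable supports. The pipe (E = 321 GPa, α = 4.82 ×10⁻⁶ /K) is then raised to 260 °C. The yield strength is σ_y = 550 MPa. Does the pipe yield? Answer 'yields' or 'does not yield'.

ΔT = 238.9 K. Constrained thermal stress σ = E·α·ΔT = 321.0×10³ MPa × 4.82×10⁻⁶ × 238.9 = 370 MPa (compressive).
Compare to σ_y = 550 MPa: σ < σ_y, so it does not yield.

does not yield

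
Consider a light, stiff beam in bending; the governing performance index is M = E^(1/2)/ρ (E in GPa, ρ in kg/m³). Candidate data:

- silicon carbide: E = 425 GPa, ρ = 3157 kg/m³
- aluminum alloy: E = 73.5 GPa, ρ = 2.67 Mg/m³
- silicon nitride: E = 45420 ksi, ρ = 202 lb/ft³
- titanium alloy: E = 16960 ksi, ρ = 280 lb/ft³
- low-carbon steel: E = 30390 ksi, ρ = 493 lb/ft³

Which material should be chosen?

In SI units:
  silicon carbide: E = 425.0 GPa, ρ = 3157 kg/m³
  aluminum alloy: E = 73.50 GPa, ρ = 2670 kg/m³
  silicon nitride: E = 313.2 GPa, ρ = 3236 kg/m³
  titanium alloy: E = 116.9 GPa, ρ = 4485 kg/m³
  low-carbon steel: E = 209.5 GPa, ρ = 7897 kg/m³
  silicon carbide: M = 6.53×10⁻³
  silicon nitride: M = 5.47×10⁻³
  aluminum alloy: M = 3.21×10⁻³
  titanium alloy: M = 2.41×10⁻³
  low-carbon steel: M = 1.83×10⁻³
The maximum is for silicon carbide.

silicon carbide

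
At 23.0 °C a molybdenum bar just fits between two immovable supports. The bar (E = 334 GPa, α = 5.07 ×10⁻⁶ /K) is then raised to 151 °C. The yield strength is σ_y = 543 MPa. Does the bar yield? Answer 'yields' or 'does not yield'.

ΔT = 128.0 K. Constrained thermal stress σ = E·α·ΔT = 334.0×10³ MPa × 5.07×10⁻⁶ × 128.0 = 217 MPa (compressive).
Compare to σ_y = 543 MPa: σ < σ_y, so it does not yield.

does not yield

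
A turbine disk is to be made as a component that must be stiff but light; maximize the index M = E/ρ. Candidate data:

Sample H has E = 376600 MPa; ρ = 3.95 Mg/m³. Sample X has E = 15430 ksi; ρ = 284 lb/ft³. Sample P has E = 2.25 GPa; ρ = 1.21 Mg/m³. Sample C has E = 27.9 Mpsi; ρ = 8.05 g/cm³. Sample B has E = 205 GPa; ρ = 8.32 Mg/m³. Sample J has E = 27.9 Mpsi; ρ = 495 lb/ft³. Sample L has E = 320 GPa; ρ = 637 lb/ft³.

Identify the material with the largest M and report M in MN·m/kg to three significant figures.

sample H, M = 95.3 MN·m/kg

Normalizing units and computing the index:
  sample H: E = 376.6 GPa, ρ = 3950 kg/m³
  sample X: E = 106.4 GPa, ρ = 4549 kg/m³
  sample P: E = 2.250 GPa, ρ = 1210 kg/m³
  sample C: E = 192.4 GPa, ρ = 8050 kg/m³
  sample B: E = 205.0 GPa, ρ = 8320 kg/m³
  sample J: E = 192.4 GPa, ρ = 7929 kg/m³
  sample L: E = 320.0 GPa, ρ = 10200 kg/m³
  sample H: M = 95.3 MN·m/kg
  sample L: M = 31.4 MN·m/kg
  sample B: M = 24.6 MN·m/kg
  sample J: M = 24.3 MN·m/kg
  sample C: M = 23.9 MN·m/kg
  sample X: M = 23.4 MN·m/kg
  sample P: M = 1.86 MN·m/kg
Highest index: sample H.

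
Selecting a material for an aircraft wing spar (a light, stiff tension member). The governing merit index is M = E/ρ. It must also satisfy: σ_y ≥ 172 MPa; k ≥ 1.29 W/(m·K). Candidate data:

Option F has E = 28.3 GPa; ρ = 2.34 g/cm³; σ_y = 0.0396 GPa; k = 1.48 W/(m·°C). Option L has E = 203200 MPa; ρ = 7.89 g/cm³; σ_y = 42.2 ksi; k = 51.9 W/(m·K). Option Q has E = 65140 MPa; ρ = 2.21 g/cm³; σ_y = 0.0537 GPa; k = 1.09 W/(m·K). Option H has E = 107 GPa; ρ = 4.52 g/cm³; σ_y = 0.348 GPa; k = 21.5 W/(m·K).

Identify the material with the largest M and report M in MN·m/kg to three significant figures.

Screen on constraints: σ_y ≥ 172 MPa; k ≥ 1.29 W/(m·K). Survivors: option L, option H.
In SI units:
  option L: E = 203.2 GPa, ρ = 7890 kg/m³
  option H: E = 107.0 GPa, ρ = 4520 kg/m³
  option L: M = 25.8 MN·m/kg
  option H: M = 23.7 MN·m/kg
Option L ranks first.

option L, M = 25.8 MN·m/kg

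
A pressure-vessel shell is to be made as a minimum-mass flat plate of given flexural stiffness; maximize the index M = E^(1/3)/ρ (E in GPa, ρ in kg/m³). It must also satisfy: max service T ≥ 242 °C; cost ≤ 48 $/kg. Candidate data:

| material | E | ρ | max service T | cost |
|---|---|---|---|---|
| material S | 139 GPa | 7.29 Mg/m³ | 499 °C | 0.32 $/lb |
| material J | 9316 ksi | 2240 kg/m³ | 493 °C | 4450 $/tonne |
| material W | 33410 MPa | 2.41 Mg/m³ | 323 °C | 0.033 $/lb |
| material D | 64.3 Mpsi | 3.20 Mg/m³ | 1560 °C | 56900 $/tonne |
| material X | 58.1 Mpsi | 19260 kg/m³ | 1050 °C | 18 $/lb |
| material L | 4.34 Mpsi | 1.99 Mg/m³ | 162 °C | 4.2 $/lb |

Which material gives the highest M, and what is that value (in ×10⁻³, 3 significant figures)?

material J, M = 1.79×10⁻³

Screen on constraints: max service T ≥ 242 °C; cost ≤ 48 $/kg. Survivors: material S, material J, material W, material X.
After converting to SI:
  material S: E = 139.0 GPa, ρ = 7290 kg/m³
  material J: E = 64.23 GPa, ρ = 2240 kg/m³
  material W: E = 33.41 GPa, ρ = 2410 kg/m³
  material X: E = 400.6 GPa, ρ = 19260 kg/m³
  material J: M = 1.79×10⁻³
  material W: M = 1.34×10⁻³
  material S: M = 0.711×10⁻³
  material X: M = 0.383×10⁻³
Material J has the largest M.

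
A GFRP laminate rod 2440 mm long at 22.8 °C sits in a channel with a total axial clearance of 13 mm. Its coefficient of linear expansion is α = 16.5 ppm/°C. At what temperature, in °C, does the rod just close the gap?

346 °C

α·L₀·ΔT = 13.0 mm ⇒ ΔT = 13.0 / (16.5×10⁻⁶ × 2440.0) = 322.9 K.
T = 22.8 + 322.9 = 345.7 °C.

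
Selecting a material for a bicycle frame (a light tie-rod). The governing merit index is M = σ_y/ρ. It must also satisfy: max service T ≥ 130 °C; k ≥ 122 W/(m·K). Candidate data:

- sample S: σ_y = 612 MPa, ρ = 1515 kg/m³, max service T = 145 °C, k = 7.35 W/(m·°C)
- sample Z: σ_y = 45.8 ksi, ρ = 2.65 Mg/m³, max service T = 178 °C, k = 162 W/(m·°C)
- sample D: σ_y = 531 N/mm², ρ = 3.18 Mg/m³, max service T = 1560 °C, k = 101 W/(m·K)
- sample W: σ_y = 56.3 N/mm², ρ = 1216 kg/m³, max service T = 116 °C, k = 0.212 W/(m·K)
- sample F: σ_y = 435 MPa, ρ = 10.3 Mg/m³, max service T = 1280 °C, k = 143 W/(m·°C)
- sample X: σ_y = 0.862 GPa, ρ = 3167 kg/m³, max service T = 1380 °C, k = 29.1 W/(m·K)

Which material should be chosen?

Screen on constraints: max service T ≥ 130 °C; k ≥ 122 W/(m·K). Survivors: sample Z, sample F.
After converting to SI:
  sample Z: σ_y = 315.8 MPa, ρ = 2650 kg/m³
  sample F: σ_y = 435.0 MPa, ρ = 10300 kg/m³
  sample Z: M = 119 kN·m/kg
  sample F: M = 42.2 kN·m/kg
Sample Z has the largest M.

sample Z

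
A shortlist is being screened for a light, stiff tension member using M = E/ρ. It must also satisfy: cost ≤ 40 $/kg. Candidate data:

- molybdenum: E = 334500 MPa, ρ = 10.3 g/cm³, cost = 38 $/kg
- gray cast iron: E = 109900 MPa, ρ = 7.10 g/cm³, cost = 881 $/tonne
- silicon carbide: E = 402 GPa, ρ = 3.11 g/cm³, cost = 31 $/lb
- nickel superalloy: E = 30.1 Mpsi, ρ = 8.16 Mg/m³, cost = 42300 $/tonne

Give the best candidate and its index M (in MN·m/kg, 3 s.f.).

molybdenum, M = 32.5 MN·m/kg

Screen on constraints: cost ≤ 40 $/kg. Survivors: molybdenum, gray cast iron.
Putting every candidate on a common basis:
  molybdenum: E = 334.5 GPa, ρ = 10300 kg/m³
  gray cast iron: E = 109.9 GPa, ρ = 7100 kg/m³
  molybdenum: M = 32.5 MN·m/kg
  gray cast iron: M = 15.5 MN·m/kg
Molybdenum has the largest M.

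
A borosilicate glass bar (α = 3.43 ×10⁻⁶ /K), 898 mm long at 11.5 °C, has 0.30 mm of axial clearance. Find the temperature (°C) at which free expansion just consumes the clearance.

109 °C

α·L₀·ΔT = 0.3 mm ⇒ ΔT = 0.3 / (3.43×10⁻⁶ × 898.0) = 97.40 K.
T = 11.5 + 97.40 = 108.9 °C.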